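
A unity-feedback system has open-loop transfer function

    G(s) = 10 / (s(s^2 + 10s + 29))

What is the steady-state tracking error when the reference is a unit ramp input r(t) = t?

e_ss = 2.900

G(s) has one pole at the origin.
This is a Type 1 system. Kv = lim_{s→0} s·G(s) = 10/29.
e_ss = 1/Kv = 1/(10/29) = 29/10 ≈ 2.900.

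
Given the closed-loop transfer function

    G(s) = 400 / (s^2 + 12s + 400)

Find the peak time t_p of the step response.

t_p ≈ 0.1647 s

Comparing s^2 + 12s + 400 to s^2 + 2ζωₙs + ωₙ²: ωₙ = 20 rad/s and ζ = 12/(2·20) = 0.3.
ζωₙ = 12/2 = 6, so ω_d = ωₙ√(1−ζ²) = √(ωₙ² − (ζωₙ)²) = √(400 − 6²) = √364 ≈ 19.08 rad/s.
t_p = π/ω_d = π/19.08 ≈ 0.1647 s.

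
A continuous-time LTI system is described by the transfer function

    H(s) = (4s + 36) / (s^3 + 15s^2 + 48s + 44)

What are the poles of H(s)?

s = -11, -2, -2

The poles are the roots of the denominator s^3 + 15s^2 + 48s + 44 = 0.
Trying s = -11: the polynomial evaluates to 0, so (s + 11) is a factor.
Dividing out leaves s^2 + 4s + 4 = 0.
Factoring the quadratic: (s + 2)^2 = 0.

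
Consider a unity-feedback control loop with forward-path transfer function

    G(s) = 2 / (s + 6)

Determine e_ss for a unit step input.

e_ss = 0.7500

G(s) has no poles at the origin.
This is a Type 0 system. Kp = lim_{s→0} G(s) = 2/6 = 1/3.
e_ss = 1/(1 + Kp) = 1/(1 + 1/3) = 3/4 ≈ 0.7500.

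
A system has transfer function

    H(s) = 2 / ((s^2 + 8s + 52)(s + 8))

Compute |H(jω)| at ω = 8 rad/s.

|H(j8)| ≈ 0.002715

Substitute s = j8: numerator = 2, denominator = -608 + j416.
|H(j8)| = |2| / |-608 + j416| = 2 / 736.70 ≈ 0.002715.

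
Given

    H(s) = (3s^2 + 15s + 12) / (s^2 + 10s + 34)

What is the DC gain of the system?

H(0) = 6/17 ≈ 0.3529

Set s = 0: H(0) = (12) / (34) = 6/17.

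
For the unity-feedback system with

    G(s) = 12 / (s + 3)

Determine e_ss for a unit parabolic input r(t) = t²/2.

e_ss = ∞

G(s) has no poles at the origin.
This is a Type 0 system; Ka = lim_{s→0} s^2·G(s) = 0, so the steady-state error for a parabola input is infinite.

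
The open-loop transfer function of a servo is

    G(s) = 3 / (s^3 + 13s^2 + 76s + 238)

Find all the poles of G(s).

s = -3 + 5j, -3 - 5j, -7

The poles are the roots of the denominator s^3 + 13s^2 + 76s + 238 = 0.
Trying s = -7: the polynomial evaluates to 0, so (s + 7) is a factor.
Dividing out leaves s^2 + 6s + 34 = 0.
The quadratic formula then gives s = -3 ± 5j.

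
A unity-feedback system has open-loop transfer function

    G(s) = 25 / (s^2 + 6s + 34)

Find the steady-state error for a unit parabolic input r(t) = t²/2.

G(s) has no poles at the origin.
This is a Type 0 system; Ka = lim_{s→0} s^2·G(s) = 0, so the steady-state error for a parabola input is infinite.

e_ss = ∞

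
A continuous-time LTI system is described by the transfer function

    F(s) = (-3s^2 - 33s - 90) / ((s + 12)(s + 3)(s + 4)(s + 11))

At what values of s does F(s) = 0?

s = -6, -5

Set the numerator to zero: -3s^2 - 33s - 90 = 0, i.e. -3·(s^2 + 11s + 30) = 0.
Factoring: (s + 6)(s + 5) = 0.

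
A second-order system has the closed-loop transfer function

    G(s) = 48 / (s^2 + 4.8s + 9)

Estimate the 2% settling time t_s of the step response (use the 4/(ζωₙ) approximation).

Comparing s^2 + 4.8s + 9 to s^2 + 2ζωₙs + ωₙ²: ωₙ = 3 rad/s and ζ = 4.8/(2·3) = 0.8.
ζωₙ = 4.8/2 = 2.4, so t_s ≈ 4/(ζωₙ) = 4/2.4 ≈ 1.667 s.

t_s ≈ 1.667 s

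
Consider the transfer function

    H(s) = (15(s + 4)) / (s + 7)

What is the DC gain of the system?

H(0) = 60/7 ≈ 8.571

Set s = 0: H(0) = (60) / (7) = 60/7.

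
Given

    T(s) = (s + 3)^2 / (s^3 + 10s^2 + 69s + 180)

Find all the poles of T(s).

s = -3 + 6j, -3 - 6j, -4

The poles are the roots of the denominator s^3 + 10s^2 + 69s + 180 = 0.
Trying s = -4: the polynomial evaluates to 0, so (s + 4) is a factor.
Dividing out leaves s^2 + 6s + 45 = 0.
The quadratic formula then gives s = -3 ± 6j.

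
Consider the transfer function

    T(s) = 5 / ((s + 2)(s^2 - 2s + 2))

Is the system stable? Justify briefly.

unstable

The poles can be read from the denominator factors: s = -2, 1 ± j.
Since the pole(s) at s = 1 + j, 1 - j lie in the right half-plane, the system is unstable.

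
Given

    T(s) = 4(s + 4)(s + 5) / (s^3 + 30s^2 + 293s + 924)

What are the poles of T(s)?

s = -12, -7, -11

The poles are the roots of the denominator s^3 + 30s^2 + 293s + 924 = 0.
Trying s = -12: the polynomial evaluates to 0, so (s + 12) is a factor.
Dividing out leaves s^2 + 18s + 77 = 0.
Factoring the quadratic: (s + 7)(s + 11) = 0.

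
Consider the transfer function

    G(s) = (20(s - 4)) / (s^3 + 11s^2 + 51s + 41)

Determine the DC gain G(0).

Set s = 0: G(0) = (-80) / (41) = -80/41.

G(0) = -80/41 ≈ -1.951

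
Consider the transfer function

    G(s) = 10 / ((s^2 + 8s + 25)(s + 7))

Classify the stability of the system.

The poles can be read from the denominator factors: s = -4 ± 3j, -7.
Since all poles lie strictly in the left half-plane, the system is stable.

stable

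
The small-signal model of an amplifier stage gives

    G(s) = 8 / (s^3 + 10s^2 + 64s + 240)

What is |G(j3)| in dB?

|G(j3)|_dB ≈ -28.9 dB

Substitute s = j3: numerator = 8, denominator = 150 + j165.
|G(j3)| = |8| / |150 + j165| = 8 / 222.99 ≈ 0.03588.
In decibels: 20·log₁₀(0.03588) ≈ -28.9 dB.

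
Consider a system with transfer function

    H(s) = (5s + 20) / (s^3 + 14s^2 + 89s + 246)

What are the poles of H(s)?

s = -4 + 5j, -4 - 5j, -6

The poles are the roots of the denominator s^3 + 14s^2 + 89s + 246 = 0.
Trying s = -6: the polynomial evaluates to 0, so (s + 6) is a factor.
Dividing out leaves s^2 + 8s + 41 = 0.
The quadratic formula then gives s = -4 ± 5j.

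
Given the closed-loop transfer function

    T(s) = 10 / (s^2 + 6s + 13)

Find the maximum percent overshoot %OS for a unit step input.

%OS ≈ 0.898%

Comparing s^2 + 6s + 13 to s^2 + 2ζωₙs + ωₙ²: ωₙ = √13 ≈ 3.606 rad/s and ζ = 6/(2·√13) ≈ 0.8321.
%OS = 100·exp(−πζ/√(1−ζ²)) = 100·exp(−π·0.8321/√(1−0.8321²)) ≈ 0.898%.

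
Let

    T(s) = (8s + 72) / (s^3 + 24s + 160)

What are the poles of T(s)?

The poles are the roots of the denominator s^3 + 24s + 160 = 0.
Trying s = -4: the polynomial evaluates to 0, so (s + 4) is a factor.
Dividing out leaves s^2 - 4s + 40 = 0.
The quadratic formula then gives s = 2 ± 6j.

s = 2 ± 6j, -4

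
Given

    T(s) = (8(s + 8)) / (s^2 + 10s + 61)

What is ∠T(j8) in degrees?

∠T(j8) ≈ -47.15°

At s = j8: numerator = 64 + j64, denominator = -3 + j80.
∠T = ∠num − ∠den = 45° − (92.148°) = -47.15°.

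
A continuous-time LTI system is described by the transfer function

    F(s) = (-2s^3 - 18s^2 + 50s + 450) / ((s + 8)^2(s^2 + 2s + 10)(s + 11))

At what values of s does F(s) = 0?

s = -5, 5, -9

Set the numerator to zero: -2s^3 - 18s^2 + 50s + 450 = 0, i.e. -2·(s^3 + 9s^2 - 25s - 225) = 0.
Factoring: (s + 5)(s - 5)(s + 9) = 0.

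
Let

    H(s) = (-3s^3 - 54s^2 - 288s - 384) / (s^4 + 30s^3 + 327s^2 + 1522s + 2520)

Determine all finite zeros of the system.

s = -8, -2, -8

Set the numerator to zero: -3s^3 - 54s^2 - 288s - 384 = 0, i.e. -3·(s^3 + 18s^2 + 96s + 128) = 0.
Factoring: (s + 8)^2(s + 2) = 0.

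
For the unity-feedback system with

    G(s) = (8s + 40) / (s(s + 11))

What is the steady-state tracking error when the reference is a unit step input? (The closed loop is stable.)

G(s) has one pole at the origin.
This is a Type 1 system; for a step input the steady-state error is zero.

e_ss = 0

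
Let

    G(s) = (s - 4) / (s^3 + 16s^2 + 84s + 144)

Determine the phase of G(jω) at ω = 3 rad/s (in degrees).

∠G(j3) ≈ 53.13°

At s = j3: numerator = -4 + j3, denominator = j225.
∠G = ∠num − ∠den = 143.13° − (90°) = 53.13°.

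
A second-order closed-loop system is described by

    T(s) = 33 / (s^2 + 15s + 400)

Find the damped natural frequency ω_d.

ω_d ≈ 18.54 rad/s

Comparing s^2 + 15s + 400 to s^2 + 2ζωₙs + ωₙ²: ωₙ = 20 rad/s and ζ = 15/(2·20) = 0.375.
ζωₙ = 15/2 = 7.5, so ω_d = ωₙ√(1−ζ²) = √(ωₙ² − (ζωₙ)²) = √(400 − 7.5²) = √343.75 ≈ 18.54 rad/s.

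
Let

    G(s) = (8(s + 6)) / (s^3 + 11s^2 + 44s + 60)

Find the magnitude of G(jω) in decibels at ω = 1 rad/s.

|G(j1)|_dB ≈ -2.54 dB

Substitute s = j1: numerator = 48 + j8, denominator = 49 + j43.
|G(j1)| = |48 + j8| / |49 + j43| = 48.662 / 65.192 ≈ 0.7464.
In decibels: 20·log₁₀(0.7464) ≈ -2.54 dB.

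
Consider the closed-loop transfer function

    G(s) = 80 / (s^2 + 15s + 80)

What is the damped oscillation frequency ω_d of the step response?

ω_d ≈ 4.873 rad/s

Comparing s^2 + 15s + 80 to s^2 + 2ζωₙs + ωₙ²: ωₙ = √80 ≈ 8.944 rad/s and ζ = 15/(2·√80) ≈ 0.8385.
ζωₙ = 15/2 = 7.5, so ω_d = ωₙ√(1−ζ²) = √(ωₙ² − (ζωₙ)²) = √(80 − 7.5²) = √23.75 ≈ 4.873 rad/s.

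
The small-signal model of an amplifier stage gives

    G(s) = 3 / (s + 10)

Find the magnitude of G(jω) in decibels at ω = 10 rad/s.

Substitute s = j10: numerator = 3, denominator = 10 + j10.
|G(j10)| = |3| / |10 + j10| = 3 / 14.142 ≈ 0.2121.
In decibels: 20·log₁₀(0.2121) ≈ -13.5 dB.

|G(j10)|_dB ≈ -13.5 dB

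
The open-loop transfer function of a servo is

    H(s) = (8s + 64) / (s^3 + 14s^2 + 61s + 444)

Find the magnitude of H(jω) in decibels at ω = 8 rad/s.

Substitute s = j8: numerator = 64 + j64, denominator = -452 - j24.
|H(j8)| = |64 + j64| / |-452 - j24| = 90.510 / 452.64 ≈ 0.2000.
In decibels: 20·log₁₀(0.2000) ≈ -14.0 dB.

|H(j8)|_dB ≈ -14.0 dB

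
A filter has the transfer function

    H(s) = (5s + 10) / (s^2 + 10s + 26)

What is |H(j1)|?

Substitute s = j1: numerator = 10 + j5, denominator = 25 + j10.
|H(j1)| = |10 + j5| / |25 + j10| = 11.180 / 26.926 ≈ 0.4152.

|H(j1)| ≈ 0.4152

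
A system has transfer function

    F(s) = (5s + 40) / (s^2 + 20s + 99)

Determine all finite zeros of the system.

s = -8

Set the numerator to zero: 5s + 40 = 0, i.e. 5·(s + 8) = 0.
So s = -8.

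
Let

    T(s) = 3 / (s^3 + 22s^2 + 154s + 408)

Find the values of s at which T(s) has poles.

The poles are the roots of the denominator s^3 + 22s^2 + 154s + 408 = 0.
Trying s = -12: the polynomial evaluates to 0, so (s + 12) is a factor.
Dividing out leaves s^2 + 10s + 34 = 0.
The quadratic formula then gives s = -5 ± 3j.

s = -5 + 3j, -5 - 3j, -12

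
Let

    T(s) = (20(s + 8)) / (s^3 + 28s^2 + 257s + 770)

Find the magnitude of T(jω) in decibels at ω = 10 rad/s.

|T(j10)|_dB ≈ -20.0 dB

Substitute s = j10: numerator = 160 + j200, denominator = -2030 + j1570.
|T(j10)| = |160 + j200| / |-2030 + j1570| = 256.12 / 2566.3 ≈ 0.09980.
In decibels: 20·log₁₀(0.09980) ≈ -20.0 dB.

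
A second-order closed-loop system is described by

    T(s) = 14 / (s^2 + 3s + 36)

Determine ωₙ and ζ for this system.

ωₙ = 6 rad/s, ζ = 0.25

Compare the denominator to the standard form s^2 + 2ζωₙs + ωₙ².
ωₙ² = 36, so ωₙ = 6 rad/s.
2ζωₙ = 3, so ζ = 3/(2·6) = 0.25.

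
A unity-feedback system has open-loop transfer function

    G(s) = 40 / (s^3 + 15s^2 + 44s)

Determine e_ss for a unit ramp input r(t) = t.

G(s) has one pole at the origin.
This is a Type 1 system. Kv = lim_{s→0} s·G(s) = 40/44 = 10/11.
e_ss = 1/Kv = 1/(10/11) = 11/10 ≈ 1.100.

e_ss = 1.100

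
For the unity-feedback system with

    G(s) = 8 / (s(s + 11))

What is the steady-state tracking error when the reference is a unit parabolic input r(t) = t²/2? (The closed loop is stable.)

e_ss = ∞

G(s) has one pole at the origin.
This is a Type 1 system; Ka = lim_{s→0} s^2·G(s) = 0, so the steady-state error for a parabola input is infinite.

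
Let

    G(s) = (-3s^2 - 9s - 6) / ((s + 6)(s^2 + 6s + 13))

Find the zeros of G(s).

Set the numerator to zero: -3s^2 - 9s - 6 = 0, i.e. -3·(s^2 + 3s + 2) = 0.
Factoring: (s + 2)(s + 1) = 0.

s = -2, -1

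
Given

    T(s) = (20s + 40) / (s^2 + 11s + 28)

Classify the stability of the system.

The denominator s^2 + 11s + 28 factors as (s + 7)(s + 4), giving poles at s = -7, -4.
Since all poles lie strictly in the left half-plane, the system is stable.

stable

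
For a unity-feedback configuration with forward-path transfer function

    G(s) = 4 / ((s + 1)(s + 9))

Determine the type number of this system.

Type 0

The denominator has no factor of s at the origin — no free integrator — so this is a Type 0 system.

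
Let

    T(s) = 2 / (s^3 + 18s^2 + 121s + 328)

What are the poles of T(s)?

s = -5 + 4j, -5 - 4j, -8

The poles are the roots of the denominator s^3 + 18s^2 + 121s + 328 = 0.
Trying s = -8: the polynomial evaluates to 0, so (s + 8) is a factor.
Dividing out leaves s^2 + 10s + 41 = 0.
The quadratic formula then gives s = -5 ± 4j.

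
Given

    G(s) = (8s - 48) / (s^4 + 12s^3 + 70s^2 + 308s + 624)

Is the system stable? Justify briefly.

The denominator s^4 + 12s^3 + 70s^2 + 308s + 624 factors as (s + 4)(s + 6)(s^2 + 2s + 26), giving poles at s = -4, -6, -1 ± 5j.
Since all poles lie strictly in the left half-plane, the system is stable.

stable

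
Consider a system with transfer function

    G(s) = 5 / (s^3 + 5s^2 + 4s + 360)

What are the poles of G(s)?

s = 2 + 6j, 2 - 6j, -9

The poles are the roots of the denominator s^3 + 5s^2 + 4s + 360 = 0.
Trying s = -9: the polynomial evaluates to 0, so (s + 9) is a factor.
Dividing out leaves s^2 - 4s + 40 = 0.
The quadratic formula then gives s = 2 ± 6j.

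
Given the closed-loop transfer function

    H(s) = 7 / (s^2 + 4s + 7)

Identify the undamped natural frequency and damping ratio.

ωₙ ≈ 2.646 rad/s, ζ ≈ 0.7559

Compare the denominator to the standard form s^2 + 2ζωₙs + ωₙ².
ωₙ² = 7, so ωₙ = √7 ≈ 2.646 rad/s.
2ζωₙ = 4, so ζ = 4/(2·√7) ≈ 0.7559.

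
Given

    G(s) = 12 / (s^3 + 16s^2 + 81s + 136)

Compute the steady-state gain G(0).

Set s = 0: G(0) = (12) / (136) = 3/34.

G(0) = 3/34 ≈ 0.08824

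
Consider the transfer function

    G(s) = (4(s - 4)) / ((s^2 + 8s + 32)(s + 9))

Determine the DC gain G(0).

At s = 0 each factor (s + a) contributes a and each (s^2 + bs + c) contributes c.
G(0) = 4·(-4) / ((32) · (9)) = -16/288 = -1/18.

G(0) = -1/18 ≈ -0.05556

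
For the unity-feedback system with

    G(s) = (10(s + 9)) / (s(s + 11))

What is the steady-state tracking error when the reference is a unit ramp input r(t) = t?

e_ss = 0.1222

G(s) has one pole at the origin.
This is a Type 1 system. Kv = lim_{s→0} s·G(s) = 90/11.
e_ss = 1/Kv = 1/(90/11) = 11/90 ≈ 0.1222.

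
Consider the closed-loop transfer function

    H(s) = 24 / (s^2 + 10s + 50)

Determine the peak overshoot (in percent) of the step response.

%OS ≈ 4.32%

Comparing s^2 + 10s + 50 to s^2 + 2ζωₙs + ωₙ²: ωₙ = √50 ≈ 7.071 rad/s and ζ = 10/(2·√50) ≈ 0.7071.
%OS = 100·exp(−πζ/√(1−ζ²)) = 100·exp(−π·0.7071/√(1−0.7071²)) ≈ 4.32%.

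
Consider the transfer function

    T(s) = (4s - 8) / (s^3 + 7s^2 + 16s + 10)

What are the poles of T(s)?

The poles are the roots of the denominator s^3 + 7s^2 + 16s + 10 = 0.
Trying s = -1: the polynomial evaluates to 0, so (s + 1) is a factor.
Dividing out leaves s^2 + 6s + 10 = 0.
The quadratic formula then gives s = -3 ± 1j.

s = -3 ± j, -1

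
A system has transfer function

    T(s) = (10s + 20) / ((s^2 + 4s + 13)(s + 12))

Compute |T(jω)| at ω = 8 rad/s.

Substitute s = j8: numerator = 20 + j80, denominator = -868 - j24.
|T(j8)| = |20 + j80| / |-868 - j24| = 82.462 / 868.33 ≈ 0.09497.

|T(j8)| ≈ 0.09497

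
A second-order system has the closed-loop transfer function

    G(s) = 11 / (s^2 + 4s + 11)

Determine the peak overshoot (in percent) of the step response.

%OS ≈ 9.30%

Comparing s^2 + 4s + 11 to s^2 + 2ζωₙs + ωₙ²: ωₙ = √11 ≈ 3.317 rad/s and ζ = 4/(2·√11) ≈ 0.6030.
%OS = 100·exp(−πζ/√(1−ζ²)) = 100·exp(−π·0.6030/√(1−0.6030²)) ≈ 9.30%.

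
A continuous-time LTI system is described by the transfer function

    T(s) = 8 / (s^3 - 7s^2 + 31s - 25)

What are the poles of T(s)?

s = 3 ± 4j, 1

The poles are the roots of the denominator s^3 - 7s^2 + 31s - 25 = 0.
Trying s = 1: the polynomial evaluates to 0, so (s - 1) is a factor.
Dividing out leaves s^2 - 6s + 25 = 0.
The quadratic formula then gives s = 3 ± 4j.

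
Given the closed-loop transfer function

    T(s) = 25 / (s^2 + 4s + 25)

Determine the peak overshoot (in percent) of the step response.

%OS ≈ 25.4%

Comparing s^2 + 4s + 25 to s^2 + 2ζωₙs + ωₙ²: ωₙ = 5 rad/s and ζ = 4/(2·5) = 0.4.
%OS = 100·exp(−πζ/√(1−ζ²)) = 100·exp(−π·0.4/√(1−0.4²)) ≈ 25.4%.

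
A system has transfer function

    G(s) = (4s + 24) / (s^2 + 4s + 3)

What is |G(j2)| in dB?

Substitute s = j2: numerator = 24 + j8, denominator = -1 + j8.
|G(j2)| = |24 + j8| / |-1 + j8| = 25.298 / 8.0623 ≈ 3.138.
In decibels: 20·log₁₀(3.138) ≈ 9.93 dB.

|G(j2)|_dB ≈ 9.93 dB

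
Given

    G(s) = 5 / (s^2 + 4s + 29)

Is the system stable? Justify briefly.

stable

The denominator s^2 + 4s + 29 factors as (s^2 + 4s + 29), giving poles at s = -2 ± 5j.
Since all poles lie strictly in the left half-plane, the system is stable.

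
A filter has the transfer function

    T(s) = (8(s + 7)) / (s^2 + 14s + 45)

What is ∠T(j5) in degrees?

∠T(j5) ≈ -38.52°

At s = j5: numerator = 56 + j40, denominator = 20 + j70.
∠T = ∠num − ∠den = 35.538° − (74.055°) = -38.52°.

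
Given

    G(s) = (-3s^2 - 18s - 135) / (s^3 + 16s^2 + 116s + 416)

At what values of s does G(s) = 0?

Set the numerator to zero: -3s^2 - 18s - 135 = 0, i.e. -3·(s^2 + 6s + 45) = 0.
Factoring: (s^2 + 6s + 45) = 0.

s = -3 + 6j, -3 - 6j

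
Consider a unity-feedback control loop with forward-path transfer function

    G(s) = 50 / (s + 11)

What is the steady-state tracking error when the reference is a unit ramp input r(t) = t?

e_ss = ∞

G(s) has no poles at the origin.
This is a Type 0 system; Kv = lim_{s→0} s·G(s) = 0, so the steady-state error for a ramp input is infinite.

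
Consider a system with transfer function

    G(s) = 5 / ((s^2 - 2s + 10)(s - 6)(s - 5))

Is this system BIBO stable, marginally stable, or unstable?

unstable

The poles can be read from the denominator factors: s = 1 + 3j, 1 - 3j, 6, 5.
Since the pole(s) at s = 1 ± 3j, 6, 5 lie in the right half-plane, the system is unstable.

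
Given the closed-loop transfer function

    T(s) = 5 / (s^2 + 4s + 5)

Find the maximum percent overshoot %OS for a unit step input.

Comparing s^2 + 4s + 5 to s^2 + 2ζωₙs + ωₙ²: ωₙ = √5 ≈ 2.236 rad/s and ζ = 4/(2·√5) ≈ 0.8944.
%OS = 100·exp(−πζ/√(1−ζ²)) = 100·exp(−π·0.8944/√(1−0.8944²)) ≈ 0.187%.

%OS ≈ 0.187%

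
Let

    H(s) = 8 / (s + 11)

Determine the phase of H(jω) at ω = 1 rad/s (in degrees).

At s = j1: numerator = 8, denominator = 11 + j1.
∠H = ∠num − ∠den = 0° − (5.1944°) = -5.194°.

∠H(j1) ≈ -5.194°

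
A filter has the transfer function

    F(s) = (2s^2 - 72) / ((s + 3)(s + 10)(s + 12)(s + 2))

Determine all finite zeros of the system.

s = -6, 6

Set the numerator to zero: 2s^2 - 72 = 0, i.e. 2·(s^2 - 36) = 0.
Factoring: (s + 6)(s - 6) = 0.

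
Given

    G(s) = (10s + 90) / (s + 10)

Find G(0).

G(0) = 9

Set s = 0: G(0) = (90) / (10) = 9.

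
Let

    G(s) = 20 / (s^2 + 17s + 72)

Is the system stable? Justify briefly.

stable

The denominator s^2 + 17s + 72 factors as (s + 8)(s + 9), giving poles at s = -8, -9.
Since all poles lie strictly in the left half-plane, the system is stable.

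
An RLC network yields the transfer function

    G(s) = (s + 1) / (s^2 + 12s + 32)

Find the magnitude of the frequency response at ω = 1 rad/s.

Substitute s = j1: numerator = 1 + j1, denominator = 31 + j12.
|G(j1)| = |1 + j1| / |31 + j12| = 1.4142 / 33.242 ≈ 0.04254.

|G(j1)| ≈ 0.04254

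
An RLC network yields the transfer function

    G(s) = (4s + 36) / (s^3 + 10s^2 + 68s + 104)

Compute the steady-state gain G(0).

Set s = 0: G(0) = (36) / (104) = 9/26.

G(0) = 9/26 ≈ 0.3462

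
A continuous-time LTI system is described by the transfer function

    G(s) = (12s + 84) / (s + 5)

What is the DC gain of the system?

Set s = 0: G(0) = (84) / (5) = 84/5.

G(0) = 84/5 ≈ 16.80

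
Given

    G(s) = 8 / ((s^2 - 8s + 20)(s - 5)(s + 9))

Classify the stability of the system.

The poles can be read from the denominator factors: s = 4 + 2j, 4 - 2j, 5, -9.
Since the pole(s) at s = 4 + 2j, 4 - 2j, 5 lie in the right half-plane, the system is unstable.

unstable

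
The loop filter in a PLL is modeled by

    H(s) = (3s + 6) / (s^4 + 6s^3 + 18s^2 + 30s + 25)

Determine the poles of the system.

The poles are the roots of the denominator s^4 + 6s^3 + 18s^2 + 30s + 25 = 0.
No real roots exist; factor into two real quadratics: (s^2 + 4s + 5)(s^2 + 2s + 5) = 0.
Each quadratic gives a conjugate pair via the quadratic formula.

s = -2 ± j, -1 ± 2j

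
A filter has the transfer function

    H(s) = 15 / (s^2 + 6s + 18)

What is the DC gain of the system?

H(0) = 5/6 ≈ 0.8333

At s = 0 each factor (s + a) contributes a and each (s^2 + bs + c) contributes c.
H(0) = 15·1 / ((18)) = 15/18 = 5/6.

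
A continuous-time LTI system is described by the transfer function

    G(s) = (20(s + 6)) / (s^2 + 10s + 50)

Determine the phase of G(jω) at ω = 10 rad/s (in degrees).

∠G(j10) ≈ -57.53°

At s = j10: numerator = 120 + j200, denominator = -50 + j100.
∠G = ∠num − ∠den = 59.036° − (116.57°) = -57.53°.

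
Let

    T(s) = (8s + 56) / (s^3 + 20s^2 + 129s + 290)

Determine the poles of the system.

The poles are the roots of the denominator s^3 + 20s^2 + 129s + 290 = 0.
Trying s = -10: the polynomial evaluates to 0, so (s + 10) is a factor.
Dividing out leaves s^2 + 10s + 29 = 0.
The quadratic formula then gives s = -5 ± 2j.

s = -5 + 2j, -5 - 2j, -10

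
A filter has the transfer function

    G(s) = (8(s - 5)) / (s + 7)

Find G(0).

G(0) = -40/7 ≈ -5.714

Set s = 0: G(0) = (-40) / (7) = -40/7.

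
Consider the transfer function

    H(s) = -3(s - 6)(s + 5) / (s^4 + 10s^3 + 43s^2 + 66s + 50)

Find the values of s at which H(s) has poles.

s = -1 + j, -1 - j, -4 + 3j, -4 - 3j

The poles are the roots of the denominator s^4 + 10s^3 + 43s^2 + 66s + 50 = 0.
No real roots exist; factor into two real quadratics: (s^2 + 2s + 2)(s^2 + 8s + 25) = 0.
Each quadratic gives a conjugate pair via the quadratic formula.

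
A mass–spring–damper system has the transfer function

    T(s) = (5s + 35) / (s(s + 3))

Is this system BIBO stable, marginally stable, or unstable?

The poles can be read from the denominator factors: s = 0, -3.
Since the simple pole(s) at s = 0 lie on the jω-axis with none in the right half-plane, the system is marginally stable.

marginally stable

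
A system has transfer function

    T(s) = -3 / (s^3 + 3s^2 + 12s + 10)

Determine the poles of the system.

The poles are the roots of the denominator s^3 + 3s^2 + 12s + 10 = 0.
Trying s = -1: the polynomial evaluates to 0, so (s + 1) is a factor.
Dividing out leaves s^2 + 2s + 10 = 0.
The quadratic formula then gives s = -1 ± 3j.

s = -1 ± 3j, -1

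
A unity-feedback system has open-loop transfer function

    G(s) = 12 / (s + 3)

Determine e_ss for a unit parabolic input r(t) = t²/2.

G(s) has no poles at the origin.
This is a Type 0 system; Ka = lim_{s→0} s^2·G(s) = 0, so the steady-state error for a parabola input is infinite.

e_ss = ∞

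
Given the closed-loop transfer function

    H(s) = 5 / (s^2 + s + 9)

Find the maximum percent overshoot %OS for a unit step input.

Comparing s^2 + s + 9 to s^2 + 2ζωₙs + ωₙ²: ωₙ = 3 rad/s and ζ = 1/(2·3) ≈ 0.1667.
%OS = 100·exp(−πζ/√(1−ζ²)) = 100·exp(−π·0.1667/√(1−0.1667²)) ≈ 58.8%.

%OS ≈ 58.8%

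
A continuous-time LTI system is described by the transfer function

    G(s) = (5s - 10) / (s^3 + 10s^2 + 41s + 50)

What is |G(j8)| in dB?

Substitute s = j8: numerator = -10 + j40, denominator = -590 - j184.
|G(j8)| = |-10 + j40| / |-590 - j184| = 41.231 / 618.03 ≈ 0.06671.
In decibels: 20·log₁₀(0.06671) ≈ -23.5 dB.

|G(j8)|_dB ≈ -23.5 dB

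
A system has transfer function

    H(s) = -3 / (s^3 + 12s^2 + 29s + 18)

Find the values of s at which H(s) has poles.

The poles are the roots of the denominator s^3 + 12s^2 + 29s + 18 = 0.
Trying s = -1: the polynomial evaluates to 0, so (s + 1) is a factor.
Dividing out leaves s^2 + 11s + 18 = 0.
Factoring the quadratic: (s + 9)(s + 2) = 0.

s = -1, -9, -2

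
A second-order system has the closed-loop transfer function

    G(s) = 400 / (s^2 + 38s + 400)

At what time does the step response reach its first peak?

Comparing s^2 + 38s + 400 to s^2 + 2ζωₙs + ωₙ²: ωₙ = 20 rad/s and ζ = 38/(2·20) = 0.95.
ζωₙ = 38/2 = 19, so ω_d = ωₙ√(1−ζ²) = √(ωₙ² − (ζωₙ)²) = √(400 − 19²) = √39 ≈ 6.245 rad/s.
t_p = π/ω_d = π/6.245 ≈ 0.5031 s.

t_p ≈ 0.5031 s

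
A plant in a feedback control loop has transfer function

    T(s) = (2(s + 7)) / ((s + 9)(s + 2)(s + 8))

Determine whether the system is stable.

The poles can be read from the denominator factors: s = -9, -2, -8.
Since all poles lie strictly in the left half-plane, the system is stable.

stable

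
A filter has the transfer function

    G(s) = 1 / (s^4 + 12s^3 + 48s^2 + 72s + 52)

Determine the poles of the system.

The poles are the roots of the denominator s^4 + 12s^3 + 48s^2 + 72s + 52 = 0.
No real roots exist; factor into two real quadratics: (s^2 + 2s + 2)(s^2 + 10s + 26) = 0.
Each quadratic gives a conjugate pair via the quadratic formula.

s = -1 + j, -1 - j, -5 + j, -5 - j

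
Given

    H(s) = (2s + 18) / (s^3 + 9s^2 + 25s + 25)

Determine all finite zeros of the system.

s = -9

Set the numerator to zero: 2s + 18 = 0, i.e. 2·(s + 9) = 0.
So s = -9.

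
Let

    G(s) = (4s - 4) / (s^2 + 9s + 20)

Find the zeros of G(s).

s = 1

Set the numerator to zero: 4s - 4 = 0, i.e. 4·(s - 1) = 0.
So s = 1.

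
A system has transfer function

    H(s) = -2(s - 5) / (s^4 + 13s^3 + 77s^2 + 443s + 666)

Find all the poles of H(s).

The poles are the roots of the denominator s^4 + 13s^3 + 77s^2 + 443s + 666 = 0.
Trying s = -2: the polynomial evaluates to 0, so (s + 2) is a factor.
Dividing out leaves s^3 + 11s^2 + 55s + 333 = 0.
This factors further as (s^2 + 2s + 37)(s + 9) = 0.

s = -1 ± 6j, -2, -9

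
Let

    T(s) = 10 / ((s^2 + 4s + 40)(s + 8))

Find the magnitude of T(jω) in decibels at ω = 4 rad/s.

Substitute s = j4: numerator = 10, denominator = 128 + j224.
|T(j4)| = |10| / |128 + j224| = 10 / 257.99 ≈ 0.03876.
In decibels: 20·log₁₀(0.03876) ≈ -28.2 dB.

|T(j4)|_dB ≈ -28.2 dB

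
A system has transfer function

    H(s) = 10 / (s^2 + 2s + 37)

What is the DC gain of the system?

H(0) = 10/37 ≈ 0.2703

At s = 0 each factor (s + a) contributes a and each (s^2 + bs + c) contributes c.
H(0) = 10·1 / ((37)) = 10/37 = 10/37.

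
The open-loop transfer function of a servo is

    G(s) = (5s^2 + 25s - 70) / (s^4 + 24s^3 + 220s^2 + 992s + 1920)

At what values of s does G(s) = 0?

s = 2, -7

Set the numerator to zero: 5s^2 + 25s - 70 = 0, i.e. 5·(s^2 + 5s - 14) = 0.
Factoring: (s - 2)(s + 7) = 0.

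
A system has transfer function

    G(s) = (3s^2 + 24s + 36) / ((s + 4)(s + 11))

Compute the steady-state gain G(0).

G(0) = 9/11 ≈ 0.8182

Set s = 0: G(0) = (36) / (44) = 9/11.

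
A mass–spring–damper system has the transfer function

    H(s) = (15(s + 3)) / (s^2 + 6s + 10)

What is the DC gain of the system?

H(0) = 9/2 ≈ 4.500

Set s = 0: H(0) = (45) / (10) = 9/2.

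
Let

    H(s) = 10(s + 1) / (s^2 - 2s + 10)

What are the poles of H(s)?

s = 1 + 3j, 1 - 3j

The poles are the roots of the denominator s^2 - 2s + 10 = 0.
Using the quadratic formula: s = (2 ± √(-36))/2 = 1 ± 3j.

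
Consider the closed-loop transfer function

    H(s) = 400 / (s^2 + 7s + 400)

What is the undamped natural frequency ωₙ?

ωₙ = 20 rad/s

Compare the denominator to the standard form s^2 + 2ζωₙs + ωₙ².
ωₙ² = 400, so ωₙ = 20 rad/s.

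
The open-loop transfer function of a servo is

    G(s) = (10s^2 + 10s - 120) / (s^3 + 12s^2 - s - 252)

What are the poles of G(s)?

s = -9, 4, -7

The poles are the roots of the denominator s^3 + 12s^2 - s - 252 = 0.
Trying s = -9: the polynomial evaluates to 0, so (s + 9) is a factor.
Dividing out leaves s^2 + 3s - 28 = 0.
Factoring the quadratic: (s - 4)(s + 7) = 0.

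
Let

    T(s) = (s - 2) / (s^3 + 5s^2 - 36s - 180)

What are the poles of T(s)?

s = -6, -5, 6

The poles are the roots of the denominator s^3 + 5s^2 - 36s - 180 = 0.
Trying s = -6: the polynomial evaluates to 0, so (s + 6) is a factor.
Dividing out leaves s^2 - s - 30 = 0.
Factoring the quadratic: (s + 5)(s - 6) = 0.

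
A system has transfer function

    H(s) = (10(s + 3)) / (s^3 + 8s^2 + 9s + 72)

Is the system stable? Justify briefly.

marginally stable

The denominator s^3 + 8s^2 + 9s + 72 factors as (s^2 + 9)(s + 8), giving poles at s = 3j, -3j, -8.
Since the simple pole(s) at s = ±3j lie on the jω-axis with none in the right half-plane, the system is marginally stable.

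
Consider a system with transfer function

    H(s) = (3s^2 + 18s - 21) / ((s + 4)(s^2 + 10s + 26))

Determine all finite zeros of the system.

Set the numerator to zero: 3s^2 + 18s - 21 = 0, i.e. 3·(s^2 + 6s - 7) = 0.
Factoring: (s - 1)(s + 7) = 0.

s = 1, -7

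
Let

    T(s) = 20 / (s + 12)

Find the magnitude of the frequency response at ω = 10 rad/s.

Substitute s = j10: numerator = 20, denominator = 12 + j10.
|T(j10)| = |20| / |12 + j10| = 20 / 15.620 ≈ 1.280.

|T(j10)| ≈ 1.280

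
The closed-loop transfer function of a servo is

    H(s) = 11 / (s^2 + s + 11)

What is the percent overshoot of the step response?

%OS ≈ 61.9%

Comparing s^2 + s + 11 to s^2 + 2ζωₙs + ωₙ²: ωₙ = √11 ≈ 3.317 rad/s and ζ = 1/(2·√11) ≈ 0.1508.
%OS = 100·exp(−πζ/√(1−ζ²)) = 100·exp(−π·0.1508/√(1−0.1508²)) ≈ 61.9%.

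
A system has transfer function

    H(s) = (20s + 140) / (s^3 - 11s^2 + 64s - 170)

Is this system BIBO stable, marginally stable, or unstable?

unstable

The denominator s^3 - 11s^2 + 64s - 170 factors as (s - 5)(s^2 - 6s + 34), giving poles at s = 5, 3 + 5j, 3 - 5j.
Since the pole(s) at s = 5, 3 + 5j, 3 - 5j lie in the right half-plane, the system is unstable.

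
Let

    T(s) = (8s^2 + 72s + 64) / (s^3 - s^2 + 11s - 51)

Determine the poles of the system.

The poles are the roots of the denominator s^3 - s^2 + 11s - 51 = 0.
Trying s = 3: the polynomial evaluates to 0, so (s - 3) is a factor.
Dividing out leaves s^2 + 2s + 17 = 0.
The quadratic formula then gives s = -1 ± 4j.

s = -1 ± 4j, 3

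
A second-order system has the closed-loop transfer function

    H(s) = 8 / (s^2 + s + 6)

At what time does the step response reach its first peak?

t_p ≈ 1.310 s

Comparing s^2 + s + 6 to s^2 + 2ζωₙs + ωₙ²: ωₙ = √6 ≈ 2.449 rad/s and ζ = 1/(2·√6) ≈ 0.2041.
ζωₙ = 1/2 = 0.5, so ω_d = ωₙ√(1−ζ²) = √(ωₙ² − (ζωₙ)²) = √(6 − 0.5²) = √5.75 ≈ 2.398 rad/s.
t_p = π/ω_d = π/2.398 ≈ 1.310 s.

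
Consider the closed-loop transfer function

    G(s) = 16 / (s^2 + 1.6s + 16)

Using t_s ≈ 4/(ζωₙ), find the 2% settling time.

t_s ≈ 5 s

Comparing s^2 + 1.6s + 16 to s^2 + 2ζωₙs + ωₙ²: ωₙ = 4 rad/s and ζ = 1.6/(2·4) = 0.2.
ζωₙ = 1.6/2 = 0.8, so t_s ≈ 4/(ζωₙ) = 4/0.8 = 5 s.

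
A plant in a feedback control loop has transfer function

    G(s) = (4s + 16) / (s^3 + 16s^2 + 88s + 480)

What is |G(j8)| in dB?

Substitute s = j8: numerator = 16 + j32, denominator = -544 + j192.
|G(j8)| = |16 + j32| / |-544 + j192| = 35.777 / 576.89 ≈ 0.06202.
In decibels: 20·log₁₀(0.06202) ≈ -24.1 dB.

|G(j8)|_dB ≈ -24.1 dB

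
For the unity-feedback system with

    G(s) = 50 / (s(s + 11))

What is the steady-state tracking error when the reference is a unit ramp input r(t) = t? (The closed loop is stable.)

e_ss = 0.2200

G(s) has one pole at the origin.
This is a Type 1 system. Kv = lim_{s→0} s·G(s) = 50/11.
e_ss = 1/Kv = 1/(50/11) = 11/50 ≈ 0.2200.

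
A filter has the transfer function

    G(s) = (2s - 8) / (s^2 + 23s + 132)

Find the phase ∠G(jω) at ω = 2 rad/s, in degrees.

At s = j2: numerator = -8 + j4, denominator = 128 + j46.
∠G = ∠num − ∠den = 153.43° − (19.767°) = 133.7°.

∠G(j2) ≈ 133.7°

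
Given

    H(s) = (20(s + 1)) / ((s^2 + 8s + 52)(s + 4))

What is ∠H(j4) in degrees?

At s = j4: numerator = 20 + j80, denominator = 16 + j272.
∠H = ∠num − ∠den = 75.964° − (86.634°) = -10.67°.

∠H(j4) ≈ -10.67°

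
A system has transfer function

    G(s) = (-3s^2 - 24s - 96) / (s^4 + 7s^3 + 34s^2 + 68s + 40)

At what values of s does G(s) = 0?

Set the numerator to zero: -3s^2 - 24s - 96 = 0, i.e. -3·(s^2 + 8s + 32) = 0.
Factoring: (s^2 + 8s + 32) = 0.

s = -4 ± 4j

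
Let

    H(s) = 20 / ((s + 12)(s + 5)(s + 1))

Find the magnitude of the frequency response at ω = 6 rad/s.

|H(j6)| ≈ 0.03138

Substitute s = j6: numerator = 20, denominator = -588 + j246.
|H(j6)| = |20| / |-588 + j246| = 20 / 637.39 ≈ 0.03138.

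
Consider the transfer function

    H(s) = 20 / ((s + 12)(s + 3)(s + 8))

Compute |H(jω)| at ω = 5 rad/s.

|H(j5)| ≈ 0.02797

Substitute s = j5: numerator = 20, denominator = -287 + j655.
|H(j5)| = |20| / |-287 + j655| = 20 / 715.12 ≈ 0.02797.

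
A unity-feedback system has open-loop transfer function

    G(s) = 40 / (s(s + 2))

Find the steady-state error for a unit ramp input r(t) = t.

e_ss = 0.05000

G(s) has one pole at the origin.
This is a Type 1 system. Kv = lim_{s→0} s·G(s) = 40/2 = 20.
e_ss = 1/Kv = 1/(20) = 1/20 ≈ 0.05000.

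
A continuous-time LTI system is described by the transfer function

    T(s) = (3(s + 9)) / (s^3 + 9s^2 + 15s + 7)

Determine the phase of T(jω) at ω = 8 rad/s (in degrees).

∠T(j8) ≈ -172.9°

At s = j8: numerator = 27 + j24, denominator = -569 - j392.
∠T = ∠num − ∠den = 41.634° − (-145.44°) = 187.1°, which wraps to -172.9°.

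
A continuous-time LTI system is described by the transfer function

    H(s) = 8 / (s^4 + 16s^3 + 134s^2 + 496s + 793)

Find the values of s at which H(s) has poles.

s = -3 ± 2j, -5 ± 6j

The poles are the roots of the denominator s^4 + 16s^3 + 134s^2 + 496s + 793 = 0.
No real roots exist; factor into two real quadratics: (s^2 + 6s + 13)(s^2 + 10s + 61) = 0.
Each quadratic gives a conjugate pair via the quadratic formula.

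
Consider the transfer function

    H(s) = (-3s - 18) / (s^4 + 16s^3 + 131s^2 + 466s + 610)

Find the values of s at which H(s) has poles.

s = -5 ± 6j, -3 ± j

The poles are the roots of the denominator s^4 + 16s^3 + 131s^2 + 466s + 610 = 0.
No real roots exist; factor into two real quadratics: (s^2 + 10s + 61)(s^2 + 6s + 10) = 0.
Each quadratic gives a conjugate pair via the quadratic formula.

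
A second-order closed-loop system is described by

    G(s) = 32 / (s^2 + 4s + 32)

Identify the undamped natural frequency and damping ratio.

Compare the denominator to the standard form s^2 + 2ζωₙs + ωₙ².
ωₙ² = 32, so ωₙ = √32 ≈ 5.657 rad/s.
2ζωₙ = 4, so ζ = 4/(2·√32) ≈ 0.3536.

ωₙ ≈ 5.657 rad/s, ζ ≈ 0.3536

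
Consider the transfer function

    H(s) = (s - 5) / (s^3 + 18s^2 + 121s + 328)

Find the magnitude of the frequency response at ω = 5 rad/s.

Substitute s = j5: numerator = -5 + j5, denominator = -122 + j480.
|H(j5)| = |-5 + j5| / |-122 + j480| = 7.0711 / 495.26 ≈ 0.01428.

|H(j5)| ≈ 0.01428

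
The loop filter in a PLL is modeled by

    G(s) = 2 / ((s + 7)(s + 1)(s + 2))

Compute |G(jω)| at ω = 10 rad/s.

|G(j10)| ≈ 0.001599

Substitute s = j10: numerator = 2, denominator = -986 - j770.
|G(j10)| = |2| / |-986 - j770| = 2 / 1251.0 ≈ 0.001599.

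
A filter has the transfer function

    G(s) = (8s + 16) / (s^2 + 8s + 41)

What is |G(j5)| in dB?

|G(j5)|_dB ≈ 0 dB

Substitute s = j5: numerator = 16 + j40, denominator = 16 + j40.
|G(j5)| = |16 + j40| / |16 + j40| = 43.081 / 43.081 = 1.
In decibels: 20·log₁₀(1) ≈ 0 dB.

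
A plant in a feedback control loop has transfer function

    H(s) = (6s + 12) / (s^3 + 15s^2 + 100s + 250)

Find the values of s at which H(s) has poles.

s = -5 ± 5j, -5

The poles are the roots of the denominator s^3 + 15s^2 + 100s + 250 = 0.
Trying s = -5: the polynomial evaluates to 0, so (s + 5) is a factor.
Dividing out leaves s^2 + 10s + 50 = 0.
The quadratic formula then gives s = -5 ± 5j.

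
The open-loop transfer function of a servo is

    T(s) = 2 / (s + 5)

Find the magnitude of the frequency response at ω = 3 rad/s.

Substitute s = j3: numerator = 2, denominator = 5 + j3.
|T(j3)| = |2| / |5 + j3| = 2 / 5.8310 ≈ 0.3430.

|T(j3)| ≈ 0.3430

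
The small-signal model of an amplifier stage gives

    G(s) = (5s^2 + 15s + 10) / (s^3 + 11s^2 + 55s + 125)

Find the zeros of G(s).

Set the numerator to zero: 5s^2 + 15s + 10 = 0, i.e. 5·(s^2 + 3s + 2) = 0.
Factoring: (s + 1)(s + 2) = 0.

s = -1, -2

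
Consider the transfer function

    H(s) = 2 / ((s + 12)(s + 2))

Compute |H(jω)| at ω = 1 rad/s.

Substitute s = j1: numerator = 2, denominator = 23 + j14.
|H(j1)| = |2| / |23 + j14| = 2 / 26.926 ≈ 0.07428.

|H(j1)| ≈ 0.07428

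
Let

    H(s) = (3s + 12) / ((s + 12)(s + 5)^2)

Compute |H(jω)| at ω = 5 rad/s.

|H(j5)| ≈ 0.02955

Substitute s = j5: numerator = 12 + j15, denominator = -250 + j600.
|H(j5)| = |12 + j15| / |-250 + j600| = 19.209 / 650 ≈ 0.02955.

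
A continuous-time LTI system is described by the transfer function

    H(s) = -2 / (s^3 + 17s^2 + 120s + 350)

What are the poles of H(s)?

s = -5 + 5j, -5 - 5j, -7

The poles are the roots of the denominator s^3 + 17s^2 + 120s + 350 = 0.
Trying s = -7: the polynomial evaluates to 0, so (s + 7) is a factor.
Dividing out leaves s^2 + 10s + 50 = 0.
The quadratic formula then gives s = -5 ± 5j.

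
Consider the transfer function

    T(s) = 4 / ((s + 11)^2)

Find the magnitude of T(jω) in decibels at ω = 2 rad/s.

|T(j2)|_dB ≈ -29.9 dB

Substitute s = j2: numerator = 4, denominator = 117 + j44.
|T(j2)| = |4| / |117 + j44| = 4 / 125 = 0.03200.
In decibels: 20·log₁₀(0.03200) ≈ -29.9 dB.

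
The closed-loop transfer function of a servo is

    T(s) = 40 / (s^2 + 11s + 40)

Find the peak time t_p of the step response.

Comparing s^2 + 11s + 40 to s^2 + 2ζωₙs + ωₙ²: ωₙ = √40 ≈ 6.325 rad/s and ζ = 11/(2·√40) ≈ 0.8696.
ζωₙ = 11/2 = 5.5, so ω_d = ωₙ√(1−ζ²) = √(ωₙ² − (ζωₙ)²) = √(40 − 5.5²) = √9.75 ≈ 3.122 rad/s.
t_p = π/ω_d = π/3.122 ≈ 1.006 s.

t_p ≈ 1.006 s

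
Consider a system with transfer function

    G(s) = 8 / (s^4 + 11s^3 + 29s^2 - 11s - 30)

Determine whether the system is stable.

The denominator s^4 + 11s^3 + 29s^2 - 11s - 30 factors as (s + 5)(s - 1)(s + 6)(s + 1), giving poles at s = -5, 1, -6, -1.
Since the pole(s) at s = 1 lie in the right half-plane, the system is unstable.

unstable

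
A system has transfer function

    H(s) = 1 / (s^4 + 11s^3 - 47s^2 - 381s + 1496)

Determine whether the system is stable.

The denominator s^4 + 11s^3 - 47s^2 - 381s + 1496 factors as (s + 11)(s^2 - 8s + 17)(s + 8), giving poles at s = -11, 4 ± j, -8.
Since the pole(s) at s = 4 + j, 4 - j lie in the right half-plane, the system is unstable.

unstable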